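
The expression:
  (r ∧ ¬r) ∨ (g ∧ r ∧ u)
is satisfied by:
  {r: True, u: True, g: True}


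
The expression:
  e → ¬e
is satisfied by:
  {e: False}


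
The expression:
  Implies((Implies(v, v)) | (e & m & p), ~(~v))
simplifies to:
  v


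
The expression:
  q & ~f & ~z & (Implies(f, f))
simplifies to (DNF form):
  q & ~f & ~z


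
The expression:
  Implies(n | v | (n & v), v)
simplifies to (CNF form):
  v | ~n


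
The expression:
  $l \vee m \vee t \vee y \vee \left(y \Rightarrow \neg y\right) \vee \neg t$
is always true.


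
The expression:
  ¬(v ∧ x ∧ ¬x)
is always true.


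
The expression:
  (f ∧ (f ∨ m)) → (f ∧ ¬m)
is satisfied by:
  {m: False, f: False}
  {f: True, m: False}
  {m: True, f: False}


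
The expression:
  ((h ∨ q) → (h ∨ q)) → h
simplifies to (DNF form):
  h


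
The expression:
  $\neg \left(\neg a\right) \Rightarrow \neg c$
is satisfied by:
  {c: False, a: False}
  {a: True, c: False}
  {c: True, a: False}


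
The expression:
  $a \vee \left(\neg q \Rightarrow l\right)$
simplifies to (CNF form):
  $a \vee l \vee q$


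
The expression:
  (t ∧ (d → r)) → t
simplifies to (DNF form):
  True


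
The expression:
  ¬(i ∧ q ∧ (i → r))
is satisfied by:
  {q: False, i: False, r: False}
  {r: True, q: False, i: False}
  {i: True, q: False, r: False}
  {r: True, i: True, q: False}
  {q: True, r: False, i: False}
  {r: True, q: True, i: False}
  {i: True, q: True, r: False}


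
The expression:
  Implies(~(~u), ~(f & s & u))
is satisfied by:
  {s: False, u: False, f: False}
  {f: True, s: False, u: False}
  {u: True, s: False, f: False}
  {f: True, u: True, s: False}
  {s: True, f: False, u: False}
  {f: True, s: True, u: False}
  {u: True, s: True, f: False}


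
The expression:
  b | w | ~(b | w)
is always true.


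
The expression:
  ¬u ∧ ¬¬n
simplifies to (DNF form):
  n ∧ ¬u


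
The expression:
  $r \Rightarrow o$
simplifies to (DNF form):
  $o \vee \neg r$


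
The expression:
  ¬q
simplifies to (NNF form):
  ¬q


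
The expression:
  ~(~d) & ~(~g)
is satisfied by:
  {d: True, g: True}


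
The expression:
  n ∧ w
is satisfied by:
  {w: True, n: True}


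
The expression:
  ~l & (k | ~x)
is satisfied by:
  {k: True, l: False, x: False}
  {k: False, l: False, x: False}
  {x: True, k: True, l: False}


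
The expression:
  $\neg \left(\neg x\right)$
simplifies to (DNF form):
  $x$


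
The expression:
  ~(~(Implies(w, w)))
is always true.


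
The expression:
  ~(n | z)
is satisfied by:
  {n: False, z: False}


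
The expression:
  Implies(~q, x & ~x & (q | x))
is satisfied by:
  {q: True}


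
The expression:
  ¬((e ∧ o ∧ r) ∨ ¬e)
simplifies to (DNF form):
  (e ∧ ¬o) ∨ (e ∧ ¬r)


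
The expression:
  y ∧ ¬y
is never true.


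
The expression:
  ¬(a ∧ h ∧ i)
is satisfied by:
  {h: False, a: False, i: False}
  {i: True, h: False, a: False}
  {a: True, h: False, i: False}
  {i: True, a: True, h: False}
  {h: True, i: False, a: False}
  {i: True, h: True, a: False}
  {a: True, h: True, i: False}


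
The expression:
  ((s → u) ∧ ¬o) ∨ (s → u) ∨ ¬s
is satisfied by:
  {u: True, s: False}
  {s: False, u: False}
  {s: True, u: True}


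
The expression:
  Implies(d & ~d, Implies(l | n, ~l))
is always true.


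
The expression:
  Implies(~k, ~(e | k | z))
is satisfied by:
  {k: True, e: False, z: False}
  {k: True, z: True, e: False}
  {k: True, e: True, z: False}
  {k: True, z: True, e: True}
  {z: False, e: False, k: False}


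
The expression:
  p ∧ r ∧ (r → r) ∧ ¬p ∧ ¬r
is never true.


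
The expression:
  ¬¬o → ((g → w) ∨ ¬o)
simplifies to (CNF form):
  w ∨ ¬g ∨ ¬o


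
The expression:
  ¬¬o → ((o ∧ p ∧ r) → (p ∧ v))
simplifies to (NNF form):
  v ∨ ¬o ∨ ¬p ∨ ¬r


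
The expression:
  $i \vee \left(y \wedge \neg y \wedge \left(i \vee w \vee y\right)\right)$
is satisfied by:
  {i: True}


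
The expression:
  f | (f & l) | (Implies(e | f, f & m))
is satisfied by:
  {f: True, e: False}
  {e: False, f: False}
  {e: True, f: True}


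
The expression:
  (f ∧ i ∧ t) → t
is always true.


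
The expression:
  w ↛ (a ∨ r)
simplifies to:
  w ∧ ¬a ∧ ¬r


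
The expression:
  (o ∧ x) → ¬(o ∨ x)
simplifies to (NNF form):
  ¬o ∨ ¬x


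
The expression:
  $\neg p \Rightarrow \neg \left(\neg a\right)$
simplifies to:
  $a \vee p$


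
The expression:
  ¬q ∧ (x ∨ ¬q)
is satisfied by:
  {q: False}


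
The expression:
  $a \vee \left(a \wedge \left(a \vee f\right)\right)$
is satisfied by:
  {a: True}


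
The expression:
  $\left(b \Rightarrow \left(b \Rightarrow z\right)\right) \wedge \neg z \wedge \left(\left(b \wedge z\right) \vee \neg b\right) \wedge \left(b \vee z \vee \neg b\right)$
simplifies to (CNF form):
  $\neg b \wedge \neg z$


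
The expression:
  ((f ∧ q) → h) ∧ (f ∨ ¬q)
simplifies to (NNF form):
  (f ∧ h) ∨ ¬q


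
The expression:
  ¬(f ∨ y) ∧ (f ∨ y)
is never true.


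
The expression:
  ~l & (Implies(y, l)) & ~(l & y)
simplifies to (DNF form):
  ~l & ~y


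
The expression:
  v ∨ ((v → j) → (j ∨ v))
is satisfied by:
  {v: True, j: True}
  {v: True, j: False}
  {j: True, v: False}


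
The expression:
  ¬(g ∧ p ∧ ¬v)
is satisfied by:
  {v: True, p: False, g: False}
  {p: False, g: False, v: False}
  {g: True, v: True, p: False}
  {g: True, p: False, v: False}
  {v: True, p: True, g: False}
  {p: True, v: False, g: False}
  {g: True, p: True, v: True}


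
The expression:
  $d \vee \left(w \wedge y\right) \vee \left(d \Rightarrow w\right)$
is always true.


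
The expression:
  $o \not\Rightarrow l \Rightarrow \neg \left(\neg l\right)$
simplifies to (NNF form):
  $l \vee \neg o$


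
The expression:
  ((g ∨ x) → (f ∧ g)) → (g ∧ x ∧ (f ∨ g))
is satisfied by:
  {x: True, g: True, f: False}
  {x: True, g: False, f: False}
  {f: True, x: True, g: True}
  {f: True, x: True, g: False}
  {g: True, f: False, x: False}


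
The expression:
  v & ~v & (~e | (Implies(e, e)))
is never true.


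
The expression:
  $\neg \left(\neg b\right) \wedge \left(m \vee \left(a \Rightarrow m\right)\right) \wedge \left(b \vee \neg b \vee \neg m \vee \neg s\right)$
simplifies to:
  $b \wedge \left(m \vee \neg a\right)$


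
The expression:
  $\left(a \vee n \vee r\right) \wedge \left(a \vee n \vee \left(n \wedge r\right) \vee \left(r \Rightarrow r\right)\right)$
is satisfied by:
  {r: True, n: True, a: True}
  {r: True, n: True, a: False}
  {r: True, a: True, n: False}
  {r: True, a: False, n: False}
  {n: True, a: True, r: False}
  {n: True, a: False, r: False}
  {a: True, n: False, r: False}


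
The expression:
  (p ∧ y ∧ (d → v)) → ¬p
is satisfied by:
  {d: True, p: False, y: False, v: False}
  {d: False, p: False, y: False, v: False}
  {v: True, d: True, p: False, y: False}
  {v: True, d: False, p: False, y: False}
  {y: True, d: True, p: False, v: False}
  {y: True, d: False, p: False, v: False}
  {y: True, v: True, d: True, p: False}
  {y: True, v: True, d: False, p: False}
  {p: True, d: True, v: False, y: False}
  {p: True, d: False, v: False, y: False}
  {v: True, p: True, d: True, y: False}
  {v: True, p: True, d: False, y: False}
  {y: True, p: True, d: True, v: False}


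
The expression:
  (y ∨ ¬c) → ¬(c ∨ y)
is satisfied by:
  {y: False}


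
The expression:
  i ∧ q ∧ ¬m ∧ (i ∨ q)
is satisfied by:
  {i: True, q: True, m: False}


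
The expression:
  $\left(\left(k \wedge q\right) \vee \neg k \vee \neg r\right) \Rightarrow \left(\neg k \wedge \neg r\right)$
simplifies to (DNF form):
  $\left(r \wedge \neg r\right) \vee \left(\neg k \wedge \neg r\right) \vee \left(k \wedge r \wedge \neg q\right) \vee \left(k \wedge r \wedge \neg r\right) \vee \left(k \wedge \neg k \wedge \neg q\right) \vee \left(k \wedge \neg k \wedge \neg r\right) \vee \left(r \wedge \neg q \wedge \neg r\right) \vee \left(\neg k \wedge \neg q \wedge \neg r\right)$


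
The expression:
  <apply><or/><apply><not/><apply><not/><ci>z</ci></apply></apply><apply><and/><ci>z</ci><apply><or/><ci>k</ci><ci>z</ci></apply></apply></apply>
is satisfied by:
  {z: True}


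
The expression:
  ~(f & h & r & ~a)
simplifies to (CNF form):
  a | ~f | ~h | ~r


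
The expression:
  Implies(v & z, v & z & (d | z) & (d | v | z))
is always true.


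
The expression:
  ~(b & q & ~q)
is always true.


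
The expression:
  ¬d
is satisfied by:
  {d: False}


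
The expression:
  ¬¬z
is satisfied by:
  {z: True}


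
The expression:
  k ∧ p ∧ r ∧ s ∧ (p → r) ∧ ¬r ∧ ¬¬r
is never true.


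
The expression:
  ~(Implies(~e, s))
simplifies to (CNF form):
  ~e & ~s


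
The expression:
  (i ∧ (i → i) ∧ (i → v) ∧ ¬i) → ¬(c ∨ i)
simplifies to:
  True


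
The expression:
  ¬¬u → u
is always true.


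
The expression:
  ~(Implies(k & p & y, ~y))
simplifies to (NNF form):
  k & p & y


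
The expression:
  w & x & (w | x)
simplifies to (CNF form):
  w & x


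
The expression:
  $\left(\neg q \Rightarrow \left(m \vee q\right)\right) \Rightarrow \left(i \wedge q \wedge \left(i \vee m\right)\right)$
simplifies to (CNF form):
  $\left(i \vee \neg m\right) \wedge \left(i \vee \neg q\right) \wedge \left(q \vee \neg m\right) \wedge \left(q \vee \neg q\right)$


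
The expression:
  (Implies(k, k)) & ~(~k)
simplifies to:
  k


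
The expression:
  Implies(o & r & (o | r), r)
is always true.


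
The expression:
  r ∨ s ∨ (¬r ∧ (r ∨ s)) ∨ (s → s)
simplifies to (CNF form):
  True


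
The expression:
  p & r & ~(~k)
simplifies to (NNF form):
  k & p & r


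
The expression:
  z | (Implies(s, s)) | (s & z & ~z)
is always true.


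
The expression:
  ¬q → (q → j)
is always true.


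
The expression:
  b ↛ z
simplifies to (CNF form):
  b ∧ ¬z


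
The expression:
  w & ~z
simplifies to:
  w & ~z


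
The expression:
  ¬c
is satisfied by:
  {c: False}


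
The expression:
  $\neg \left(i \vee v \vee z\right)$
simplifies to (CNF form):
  $\neg i \wedge \neg v \wedge \neg z$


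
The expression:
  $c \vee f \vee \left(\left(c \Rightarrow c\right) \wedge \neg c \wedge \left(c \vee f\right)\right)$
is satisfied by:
  {c: True, f: True}
  {c: True, f: False}
  {f: True, c: False}


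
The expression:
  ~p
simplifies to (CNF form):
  ~p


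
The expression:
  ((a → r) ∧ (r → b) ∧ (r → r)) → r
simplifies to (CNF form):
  a ∨ r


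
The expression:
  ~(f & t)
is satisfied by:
  {t: False, f: False}
  {f: True, t: False}
  {t: True, f: False}


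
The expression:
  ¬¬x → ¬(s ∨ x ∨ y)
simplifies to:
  ¬x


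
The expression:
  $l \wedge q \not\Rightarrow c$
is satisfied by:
  {q: True, l: True, c: False}


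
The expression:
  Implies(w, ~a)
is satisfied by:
  {w: False, a: False}
  {a: True, w: False}
  {w: True, a: False}


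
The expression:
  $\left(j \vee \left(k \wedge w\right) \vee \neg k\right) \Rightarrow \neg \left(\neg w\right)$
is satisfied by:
  {w: True, k: True, j: False}
  {w: True, k: False, j: False}
  {j: True, w: True, k: True}
  {j: True, w: True, k: False}
  {k: True, j: False, w: False}


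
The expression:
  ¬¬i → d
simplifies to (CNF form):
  d ∨ ¬i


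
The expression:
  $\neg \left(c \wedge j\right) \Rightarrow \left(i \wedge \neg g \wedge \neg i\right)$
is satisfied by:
  {c: True, j: True}


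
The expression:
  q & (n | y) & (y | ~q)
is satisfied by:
  {y: True, q: True}


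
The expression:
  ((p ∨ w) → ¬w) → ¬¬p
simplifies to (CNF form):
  p ∨ w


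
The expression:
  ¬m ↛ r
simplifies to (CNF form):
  r ∨ ¬m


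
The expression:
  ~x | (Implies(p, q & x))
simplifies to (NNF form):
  q | ~p | ~x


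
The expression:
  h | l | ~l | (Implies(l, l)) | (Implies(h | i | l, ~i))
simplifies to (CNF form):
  True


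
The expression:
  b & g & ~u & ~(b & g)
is never true.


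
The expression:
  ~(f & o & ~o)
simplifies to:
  True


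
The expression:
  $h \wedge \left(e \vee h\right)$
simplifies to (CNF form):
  $h$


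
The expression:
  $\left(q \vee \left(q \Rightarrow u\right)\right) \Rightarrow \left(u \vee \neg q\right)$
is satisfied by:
  {u: True, q: False}
  {q: False, u: False}
  {q: True, u: True}


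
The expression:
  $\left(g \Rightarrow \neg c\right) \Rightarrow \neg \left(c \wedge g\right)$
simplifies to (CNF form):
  $\text{True}$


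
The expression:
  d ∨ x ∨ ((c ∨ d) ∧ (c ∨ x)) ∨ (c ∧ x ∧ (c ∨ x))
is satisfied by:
  {x: True, d: True, c: True}
  {x: True, d: True, c: False}
  {x: True, c: True, d: False}
  {x: True, c: False, d: False}
  {d: True, c: True, x: False}
  {d: True, c: False, x: False}
  {c: True, d: False, x: False}


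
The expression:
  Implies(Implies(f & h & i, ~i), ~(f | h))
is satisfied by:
  {i: True, h: False, f: False}
  {i: False, h: False, f: False}
  {f: True, h: True, i: True}


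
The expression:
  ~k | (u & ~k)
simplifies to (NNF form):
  ~k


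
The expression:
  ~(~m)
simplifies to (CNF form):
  m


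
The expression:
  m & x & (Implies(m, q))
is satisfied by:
  {m: True, x: True, q: True}


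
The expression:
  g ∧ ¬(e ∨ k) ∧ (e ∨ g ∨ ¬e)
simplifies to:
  g ∧ ¬e ∧ ¬k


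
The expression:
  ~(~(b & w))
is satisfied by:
  {w: True, b: True}


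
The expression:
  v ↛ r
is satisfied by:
  {v: True, r: False}


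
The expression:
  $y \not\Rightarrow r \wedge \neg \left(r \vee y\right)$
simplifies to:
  $\text{False}$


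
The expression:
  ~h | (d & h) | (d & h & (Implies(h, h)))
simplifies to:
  d | ~h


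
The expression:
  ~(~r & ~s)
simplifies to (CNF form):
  r | s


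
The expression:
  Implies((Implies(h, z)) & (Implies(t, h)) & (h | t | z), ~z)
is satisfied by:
  {t: True, h: False, z: False}
  {h: False, z: False, t: False}
  {t: True, h: True, z: False}
  {h: True, t: False, z: False}
  {z: True, t: True, h: False}


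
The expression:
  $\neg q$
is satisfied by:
  {q: False}


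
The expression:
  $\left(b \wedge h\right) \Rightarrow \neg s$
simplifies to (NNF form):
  $\neg b \vee \neg h \vee \neg s$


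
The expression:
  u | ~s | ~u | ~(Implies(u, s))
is always true.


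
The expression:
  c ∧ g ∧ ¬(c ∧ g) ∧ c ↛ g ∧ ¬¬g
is never true.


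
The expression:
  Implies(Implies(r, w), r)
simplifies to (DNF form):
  r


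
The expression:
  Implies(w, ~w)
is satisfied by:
  {w: False}


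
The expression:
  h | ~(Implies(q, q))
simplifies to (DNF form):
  h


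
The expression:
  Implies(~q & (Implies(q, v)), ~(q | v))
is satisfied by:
  {q: True, v: False}
  {v: False, q: False}
  {v: True, q: True}


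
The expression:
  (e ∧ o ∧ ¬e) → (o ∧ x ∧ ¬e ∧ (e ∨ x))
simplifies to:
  True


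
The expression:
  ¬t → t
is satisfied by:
  {t: True}


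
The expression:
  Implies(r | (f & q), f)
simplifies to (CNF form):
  f | ~r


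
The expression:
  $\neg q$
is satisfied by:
  {q: False}


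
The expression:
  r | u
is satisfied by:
  {r: True, u: True}
  {r: True, u: False}
  {u: True, r: False}


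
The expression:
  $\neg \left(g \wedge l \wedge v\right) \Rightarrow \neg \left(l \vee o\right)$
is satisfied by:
  {v: True, g: True, o: False, l: False}
  {v: True, o: False, g: False, l: False}
  {g: True, v: False, o: False, l: False}
  {v: False, o: False, g: False, l: False}
  {v: True, l: True, g: True, o: False}
  {v: True, l: True, g: True, o: True}


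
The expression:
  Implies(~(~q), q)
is always true.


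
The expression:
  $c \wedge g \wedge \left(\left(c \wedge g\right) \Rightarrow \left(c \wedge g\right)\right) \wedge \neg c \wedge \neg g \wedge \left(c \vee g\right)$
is never true.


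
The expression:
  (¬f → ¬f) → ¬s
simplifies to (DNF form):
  ¬s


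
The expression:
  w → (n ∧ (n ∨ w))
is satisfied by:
  {n: True, w: False}
  {w: False, n: False}
  {w: True, n: True}


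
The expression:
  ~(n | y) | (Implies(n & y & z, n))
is always true.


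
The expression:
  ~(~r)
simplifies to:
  r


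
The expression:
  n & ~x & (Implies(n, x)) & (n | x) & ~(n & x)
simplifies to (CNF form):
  False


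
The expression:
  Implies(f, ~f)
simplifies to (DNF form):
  ~f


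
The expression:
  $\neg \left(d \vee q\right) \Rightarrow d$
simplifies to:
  $d \vee q$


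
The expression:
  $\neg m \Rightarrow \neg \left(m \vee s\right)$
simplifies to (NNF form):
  $m \vee \neg s$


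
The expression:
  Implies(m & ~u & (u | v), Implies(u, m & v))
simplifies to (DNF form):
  True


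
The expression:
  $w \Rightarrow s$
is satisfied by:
  {s: True, w: False}
  {w: False, s: False}
  {w: True, s: True}


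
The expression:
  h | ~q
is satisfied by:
  {h: True, q: False}
  {q: False, h: False}
  {q: True, h: True}


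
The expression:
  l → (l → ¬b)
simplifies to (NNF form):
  ¬b ∨ ¬l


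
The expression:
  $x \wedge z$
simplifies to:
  $x \wedge z$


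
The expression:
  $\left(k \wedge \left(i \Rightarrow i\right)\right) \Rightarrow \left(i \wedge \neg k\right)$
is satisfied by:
  {k: False}


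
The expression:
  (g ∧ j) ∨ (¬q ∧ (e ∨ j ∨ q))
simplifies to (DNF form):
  (e ∧ ¬q) ∨ (g ∧ j) ∨ (j ∧ ¬q)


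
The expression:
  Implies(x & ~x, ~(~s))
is always true.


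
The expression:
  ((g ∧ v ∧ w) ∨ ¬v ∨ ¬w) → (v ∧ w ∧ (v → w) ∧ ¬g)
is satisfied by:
  {w: True, v: True, g: False}


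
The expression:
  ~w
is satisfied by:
  {w: False}


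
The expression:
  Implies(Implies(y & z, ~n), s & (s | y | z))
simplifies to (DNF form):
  s | (n & y & z)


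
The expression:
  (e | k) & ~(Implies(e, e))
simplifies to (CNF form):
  False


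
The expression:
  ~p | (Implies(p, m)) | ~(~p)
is always true.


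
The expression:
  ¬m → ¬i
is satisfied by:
  {m: True, i: False}
  {i: False, m: False}
  {i: True, m: True}


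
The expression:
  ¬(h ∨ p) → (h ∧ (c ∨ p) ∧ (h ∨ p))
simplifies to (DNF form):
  h ∨ p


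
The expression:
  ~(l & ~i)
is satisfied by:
  {i: True, l: False}
  {l: False, i: False}
  {l: True, i: True}


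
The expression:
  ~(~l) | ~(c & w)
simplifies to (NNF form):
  l | ~c | ~w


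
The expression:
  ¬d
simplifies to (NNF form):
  ¬d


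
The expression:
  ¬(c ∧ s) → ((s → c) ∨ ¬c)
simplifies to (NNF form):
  True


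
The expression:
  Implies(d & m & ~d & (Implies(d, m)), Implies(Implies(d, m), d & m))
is always true.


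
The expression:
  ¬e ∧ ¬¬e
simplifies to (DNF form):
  False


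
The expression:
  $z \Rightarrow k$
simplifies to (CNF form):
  $k \vee \neg z$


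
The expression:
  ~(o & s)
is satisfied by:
  {s: False, o: False}
  {o: True, s: False}
  {s: True, o: False}


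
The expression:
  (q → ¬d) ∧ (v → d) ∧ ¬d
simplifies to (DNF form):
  ¬d ∧ ¬v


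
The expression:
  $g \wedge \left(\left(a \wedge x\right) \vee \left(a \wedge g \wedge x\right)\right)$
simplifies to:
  $a \wedge g \wedge x$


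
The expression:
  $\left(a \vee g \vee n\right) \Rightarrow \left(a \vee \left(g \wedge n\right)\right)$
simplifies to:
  $a \vee \left(g \wedge n\right) \vee \left(\neg g \wedge \neg n\right)$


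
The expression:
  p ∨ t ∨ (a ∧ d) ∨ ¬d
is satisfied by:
  {a: True, t: True, p: True, d: False}
  {a: True, t: True, p: False, d: False}
  {a: True, p: True, t: False, d: False}
  {a: True, p: False, t: False, d: False}
  {t: True, p: True, a: False, d: False}
  {t: True, a: False, p: False, d: False}
  {t: False, p: True, a: False, d: False}
  {t: False, a: False, p: False, d: False}
  {a: True, d: True, t: True, p: True}
  {a: True, d: True, t: True, p: False}
  {a: True, d: True, p: True, t: False}
  {a: True, d: True, p: False, t: False}
  {d: True, t: True, p: True, a: False}
  {d: True, t: True, p: False, a: False}
  {d: True, p: True, t: False, a: False}


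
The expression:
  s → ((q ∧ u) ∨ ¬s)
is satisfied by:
  {u: True, q: True, s: False}
  {u: True, q: False, s: False}
  {q: True, u: False, s: False}
  {u: False, q: False, s: False}
  {u: True, s: True, q: True}


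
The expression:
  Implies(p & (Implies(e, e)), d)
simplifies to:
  d | ~p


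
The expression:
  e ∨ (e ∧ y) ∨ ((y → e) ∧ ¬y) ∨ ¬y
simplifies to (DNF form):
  e ∨ ¬y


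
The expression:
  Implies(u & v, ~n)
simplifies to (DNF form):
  ~n | ~u | ~v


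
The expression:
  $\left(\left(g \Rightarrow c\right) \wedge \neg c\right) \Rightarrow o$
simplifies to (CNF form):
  $c \vee g \vee o$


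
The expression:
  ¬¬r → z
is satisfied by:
  {z: True, r: False}
  {r: False, z: False}
  {r: True, z: True}


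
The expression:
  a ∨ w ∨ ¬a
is always true.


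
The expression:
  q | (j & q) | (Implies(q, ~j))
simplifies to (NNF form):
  True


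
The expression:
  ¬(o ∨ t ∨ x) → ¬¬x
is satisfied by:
  {t: True, x: True, o: True}
  {t: True, x: True, o: False}
  {t: True, o: True, x: False}
  {t: True, o: False, x: False}
  {x: True, o: True, t: False}
  {x: True, o: False, t: False}
  {o: True, x: False, t: False}


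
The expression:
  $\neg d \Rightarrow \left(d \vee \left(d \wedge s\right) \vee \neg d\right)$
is always true.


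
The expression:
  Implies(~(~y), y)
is always true.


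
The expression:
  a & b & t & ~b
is never true.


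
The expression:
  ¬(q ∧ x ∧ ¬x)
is always true.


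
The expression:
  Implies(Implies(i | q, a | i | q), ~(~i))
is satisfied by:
  {i: True}


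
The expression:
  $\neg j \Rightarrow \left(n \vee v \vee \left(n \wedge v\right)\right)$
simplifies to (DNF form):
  $j \vee n \vee v$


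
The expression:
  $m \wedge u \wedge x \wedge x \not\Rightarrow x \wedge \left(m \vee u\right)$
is never true.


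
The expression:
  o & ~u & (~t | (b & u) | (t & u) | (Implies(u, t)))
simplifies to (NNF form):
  o & ~u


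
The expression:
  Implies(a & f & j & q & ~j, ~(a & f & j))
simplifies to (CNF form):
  True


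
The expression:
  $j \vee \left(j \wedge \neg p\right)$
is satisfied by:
  {j: True}


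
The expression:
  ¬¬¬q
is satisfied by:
  {q: False}


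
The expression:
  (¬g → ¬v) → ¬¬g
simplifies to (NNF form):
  g ∨ v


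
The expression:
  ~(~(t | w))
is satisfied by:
  {t: True, w: True}
  {t: True, w: False}
  {w: True, t: False}


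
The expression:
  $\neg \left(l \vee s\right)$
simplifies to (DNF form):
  $\neg l \wedge \neg s$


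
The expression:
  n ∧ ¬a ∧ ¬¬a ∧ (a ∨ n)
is never true.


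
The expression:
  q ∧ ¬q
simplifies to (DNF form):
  False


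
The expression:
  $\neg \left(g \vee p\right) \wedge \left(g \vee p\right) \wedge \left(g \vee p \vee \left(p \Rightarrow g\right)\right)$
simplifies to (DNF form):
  $\text{False}$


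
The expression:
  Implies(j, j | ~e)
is always true.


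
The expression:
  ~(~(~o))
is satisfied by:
  {o: False}


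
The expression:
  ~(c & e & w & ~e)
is always true.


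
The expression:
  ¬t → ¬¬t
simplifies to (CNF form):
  t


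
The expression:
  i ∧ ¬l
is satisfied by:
  {i: True, l: False}


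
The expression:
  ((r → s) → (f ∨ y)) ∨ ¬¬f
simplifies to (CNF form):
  (f ∨ r ∨ y) ∧ (f ∨ y ∨ ¬s)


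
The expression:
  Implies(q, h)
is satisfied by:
  {h: True, q: False}
  {q: False, h: False}
  {q: True, h: True}


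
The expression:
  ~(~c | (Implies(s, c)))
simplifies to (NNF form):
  False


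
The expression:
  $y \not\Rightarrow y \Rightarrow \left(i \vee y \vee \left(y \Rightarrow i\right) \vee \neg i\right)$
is always true.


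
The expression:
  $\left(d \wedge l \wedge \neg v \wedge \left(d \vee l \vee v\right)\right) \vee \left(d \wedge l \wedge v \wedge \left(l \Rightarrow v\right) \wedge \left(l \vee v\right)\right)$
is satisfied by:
  {d: True, l: True}


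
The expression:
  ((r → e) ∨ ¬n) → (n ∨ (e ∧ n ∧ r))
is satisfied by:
  {n: True}


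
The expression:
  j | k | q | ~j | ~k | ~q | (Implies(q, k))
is always true.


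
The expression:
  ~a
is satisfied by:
  {a: False}


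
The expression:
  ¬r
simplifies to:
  ¬r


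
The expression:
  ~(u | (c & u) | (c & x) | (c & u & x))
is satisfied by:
  {u: False, c: False, x: False}
  {x: True, u: False, c: False}
  {c: True, u: False, x: False}


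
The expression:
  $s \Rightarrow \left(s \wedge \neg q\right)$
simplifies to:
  $\neg q \vee \neg s$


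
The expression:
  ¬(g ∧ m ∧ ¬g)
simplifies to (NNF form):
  True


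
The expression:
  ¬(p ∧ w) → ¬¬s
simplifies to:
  s ∨ (p ∧ w)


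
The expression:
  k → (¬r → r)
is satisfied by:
  {r: True, k: False}
  {k: False, r: False}
  {k: True, r: True}


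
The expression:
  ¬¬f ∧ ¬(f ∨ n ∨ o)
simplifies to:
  False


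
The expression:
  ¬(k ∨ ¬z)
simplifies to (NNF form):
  z ∧ ¬k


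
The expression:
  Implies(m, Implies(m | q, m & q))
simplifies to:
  q | ~m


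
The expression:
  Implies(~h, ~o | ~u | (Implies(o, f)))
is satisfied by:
  {h: True, f: True, u: False, o: False}
  {h: True, u: False, f: False, o: False}
  {f: True, h: False, u: False, o: False}
  {h: False, u: False, f: False, o: False}
  {o: True, h: True, f: True, u: False}
  {o: True, h: True, u: False, f: False}
  {o: True, f: True, h: False, u: False}
  {o: True, h: False, u: False, f: False}
  {h: True, u: True, f: True, o: False}
  {h: True, u: True, o: False, f: False}
  {u: True, f: True, o: False, h: False}
  {u: True, o: False, f: False, h: False}
  {h: True, u: True, o: True, f: True}
  {h: True, u: True, o: True, f: False}
  {u: True, o: True, f: True, h: False}


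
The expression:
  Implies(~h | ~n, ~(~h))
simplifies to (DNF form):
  h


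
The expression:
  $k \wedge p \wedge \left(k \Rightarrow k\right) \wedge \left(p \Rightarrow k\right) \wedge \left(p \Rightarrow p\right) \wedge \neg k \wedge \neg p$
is never true.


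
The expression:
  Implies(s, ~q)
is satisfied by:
  {s: False, q: False}
  {q: True, s: False}
  {s: True, q: False}


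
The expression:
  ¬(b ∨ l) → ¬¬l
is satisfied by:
  {b: True, l: True}
  {b: True, l: False}
  {l: True, b: False}


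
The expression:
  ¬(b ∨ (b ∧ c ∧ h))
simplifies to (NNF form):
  ¬b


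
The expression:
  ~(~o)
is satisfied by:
  {o: True}


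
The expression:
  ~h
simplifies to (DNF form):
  ~h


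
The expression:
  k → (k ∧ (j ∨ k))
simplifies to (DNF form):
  True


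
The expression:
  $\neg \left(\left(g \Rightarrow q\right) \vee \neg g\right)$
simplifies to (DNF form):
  $g \wedge \neg q$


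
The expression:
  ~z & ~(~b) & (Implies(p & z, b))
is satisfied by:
  {b: True, z: False}


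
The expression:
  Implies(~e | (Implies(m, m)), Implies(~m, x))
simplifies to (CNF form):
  m | x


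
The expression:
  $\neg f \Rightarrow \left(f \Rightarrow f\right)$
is always true.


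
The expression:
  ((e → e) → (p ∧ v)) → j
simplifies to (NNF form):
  j ∨ ¬p ∨ ¬v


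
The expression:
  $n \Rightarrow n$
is always true.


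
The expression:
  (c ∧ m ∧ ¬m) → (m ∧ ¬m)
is always true.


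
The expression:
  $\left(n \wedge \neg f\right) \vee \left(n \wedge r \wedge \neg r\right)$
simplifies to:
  $n \wedge \neg f$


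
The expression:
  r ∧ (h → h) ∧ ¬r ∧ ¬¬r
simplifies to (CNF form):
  False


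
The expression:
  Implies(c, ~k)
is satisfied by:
  {k: False, c: False}
  {c: True, k: False}
  {k: True, c: False}


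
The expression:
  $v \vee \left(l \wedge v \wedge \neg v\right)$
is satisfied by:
  {v: True}


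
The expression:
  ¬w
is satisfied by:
  {w: False}


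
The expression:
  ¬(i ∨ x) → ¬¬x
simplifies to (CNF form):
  i ∨ x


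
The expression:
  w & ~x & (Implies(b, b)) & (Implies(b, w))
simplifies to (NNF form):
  w & ~x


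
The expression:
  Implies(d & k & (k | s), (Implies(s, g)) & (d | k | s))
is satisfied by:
  {g: True, s: False, k: False, d: False}
  {g: False, s: False, k: False, d: False}
  {d: True, g: True, s: False, k: False}
  {d: True, g: False, s: False, k: False}
  {g: True, k: True, d: False, s: False}
  {k: True, d: False, s: False, g: False}
  {d: True, k: True, g: True, s: False}
  {d: True, k: True, g: False, s: False}
  {g: True, s: True, d: False, k: False}
  {s: True, d: False, k: False, g: False}
  {g: True, d: True, s: True, k: False}
  {d: True, s: True, g: False, k: False}
  {g: True, k: True, s: True, d: False}
  {k: True, s: True, d: False, g: False}
  {d: True, k: True, s: True, g: True}


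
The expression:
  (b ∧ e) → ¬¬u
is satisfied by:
  {u: True, e: False, b: False}
  {e: False, b: False, u: False}
  {b: True, u: True, e: False}
  {b: True, e: False, u: False}
  {u: True, e: True, b: False}
  {e: True, u: False, b: False}
  {b: True, e: True, u: True}


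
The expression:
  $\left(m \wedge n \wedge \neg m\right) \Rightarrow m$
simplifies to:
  $\text{True}$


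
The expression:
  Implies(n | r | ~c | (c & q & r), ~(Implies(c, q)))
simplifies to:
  c & (~n | ~q) & (~q | ~r)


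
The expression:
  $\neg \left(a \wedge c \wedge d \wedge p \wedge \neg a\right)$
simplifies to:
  $\text{True}$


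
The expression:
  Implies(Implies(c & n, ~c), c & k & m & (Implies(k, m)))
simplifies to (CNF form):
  c & (k | n) & (m | n)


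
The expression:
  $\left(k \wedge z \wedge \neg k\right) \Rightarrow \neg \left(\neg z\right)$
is always true.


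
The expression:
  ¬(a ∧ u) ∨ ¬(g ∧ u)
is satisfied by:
  {g: False, u: False, a: False}
  {a: True, g: False, u: False}
  {u: True, g: False, a: False}
  {a: True, u: True, g: False}
  {g: True, a: False, u: False}
  {a: True, g: True, u: False}
  {u: True, g: True, a: False}


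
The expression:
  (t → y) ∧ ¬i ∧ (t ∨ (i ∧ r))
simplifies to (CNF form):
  t ∧ y ∧ ¬i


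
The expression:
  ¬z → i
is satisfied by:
  {i: True, z: True}
  {i: True, z: False}
  {z: True, i: False}


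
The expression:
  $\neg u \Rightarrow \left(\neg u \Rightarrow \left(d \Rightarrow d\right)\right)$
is always true.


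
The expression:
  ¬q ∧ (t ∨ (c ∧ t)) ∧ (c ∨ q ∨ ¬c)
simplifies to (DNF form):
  t ∧ ¬q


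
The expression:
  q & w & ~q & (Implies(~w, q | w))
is never true.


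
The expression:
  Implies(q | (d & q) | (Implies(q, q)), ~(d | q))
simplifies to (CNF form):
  ~d & ~q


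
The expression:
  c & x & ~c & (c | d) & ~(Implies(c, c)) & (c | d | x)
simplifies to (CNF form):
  False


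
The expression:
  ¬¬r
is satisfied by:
  {r: True}


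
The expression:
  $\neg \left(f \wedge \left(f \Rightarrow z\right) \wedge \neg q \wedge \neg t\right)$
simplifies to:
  $q \vee t \vee \neg f \vee \neg z$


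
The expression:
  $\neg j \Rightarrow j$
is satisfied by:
  {j: True}


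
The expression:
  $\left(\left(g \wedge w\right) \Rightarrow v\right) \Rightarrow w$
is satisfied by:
  {w: True}


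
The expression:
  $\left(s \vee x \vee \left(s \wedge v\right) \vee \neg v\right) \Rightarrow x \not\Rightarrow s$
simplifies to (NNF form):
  $\neg s \wedge \left(v \vee x\right)$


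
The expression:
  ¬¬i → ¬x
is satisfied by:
  {x: False, i: False}
  {i: True, x: False}
  {x: True, i: False}


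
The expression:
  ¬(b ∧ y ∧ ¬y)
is always true.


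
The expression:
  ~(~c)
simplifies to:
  c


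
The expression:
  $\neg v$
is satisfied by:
  {v: False}


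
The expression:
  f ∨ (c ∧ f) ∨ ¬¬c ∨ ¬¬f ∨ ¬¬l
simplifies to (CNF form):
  c ∨ f ∨ l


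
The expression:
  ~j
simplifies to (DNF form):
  ~j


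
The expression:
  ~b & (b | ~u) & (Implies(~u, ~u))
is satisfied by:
  {u: False, b: False}


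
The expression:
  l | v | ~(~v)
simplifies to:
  l | v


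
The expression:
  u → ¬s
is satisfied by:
  {s: False, u: False}
  {u: True, s: False}
  {s: True, u: False}


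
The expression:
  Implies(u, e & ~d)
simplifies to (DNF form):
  ~u | (e & ~d)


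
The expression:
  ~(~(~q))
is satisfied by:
  {q: False}


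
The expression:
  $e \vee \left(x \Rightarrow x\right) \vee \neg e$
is always true.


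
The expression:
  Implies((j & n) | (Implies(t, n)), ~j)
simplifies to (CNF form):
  (t | ~j) & (~j | ~n)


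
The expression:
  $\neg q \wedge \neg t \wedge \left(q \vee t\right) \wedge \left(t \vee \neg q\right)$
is never true.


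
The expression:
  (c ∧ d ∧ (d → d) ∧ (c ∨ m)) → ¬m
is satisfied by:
  {m: False, d: False, c: False}
  {c: True, m: False, d: False}
  {d: True, m: False, c: False}
  {c: True, d: True, m: False}
  {m: True, c: False, d: False}
  {c: True, m: True, d: False}
  {d: True, m: True, c: False}


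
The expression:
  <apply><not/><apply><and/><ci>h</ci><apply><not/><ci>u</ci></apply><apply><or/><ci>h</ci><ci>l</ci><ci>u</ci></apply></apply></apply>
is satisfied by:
  {u: True, h: False}
  {h: False, u: False}
  {h: True, u: True}


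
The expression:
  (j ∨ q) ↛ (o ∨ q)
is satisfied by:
  {j: True, q: False, o: False}


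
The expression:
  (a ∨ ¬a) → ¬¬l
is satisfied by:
  {l: True}


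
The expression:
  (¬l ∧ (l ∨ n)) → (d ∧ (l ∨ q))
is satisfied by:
  {q: True, l: True, d: True, n: False}
  {q: True, l: True, d: False, n: False}
  {l: True, d: True, q: False, n: False}
  {l: True, q: False, d: False, n: False}
  {q: True, d: True, l: False, n: False}
  {q: True, d: False, l: False, n: False}
  {d: True, q: False, l: False, n: False}
  {d: False, q: False, l: False, n: False}
  {n: True, q: True, l: True, d: True}
  {n: True, q: True, l: True, d: False}
  {n: True, l: True, d: True, q: False}
  {n: True, l: True, d: False, q: False}
  {n: True, q: True, d: True, l: False}


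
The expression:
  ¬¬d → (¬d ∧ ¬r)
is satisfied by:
  {d: False}


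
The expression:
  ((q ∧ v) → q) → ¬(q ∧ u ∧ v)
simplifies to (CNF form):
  ¬q ∨ ¬u ∨ ¬v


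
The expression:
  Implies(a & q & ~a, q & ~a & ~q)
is always true.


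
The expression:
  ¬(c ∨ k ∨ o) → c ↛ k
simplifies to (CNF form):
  c ∨ k ∨ o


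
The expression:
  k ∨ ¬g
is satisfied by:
  {k: True, g: False}
  {g: False, k: False}
  {g: True, k: True}


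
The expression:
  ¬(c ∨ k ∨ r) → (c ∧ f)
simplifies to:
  c ∨ k ∨ r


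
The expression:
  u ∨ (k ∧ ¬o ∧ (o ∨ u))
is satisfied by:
  {u: True}


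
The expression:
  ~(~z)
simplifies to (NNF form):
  z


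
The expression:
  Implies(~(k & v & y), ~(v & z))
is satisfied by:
  {k: True, y: True, v: False, z: False}
  {k: True, y: False, v: False, z: False}
  {y: True, k: False, v: False, z: False}
  {k: False, y: False, v: False, z: False}
  {k: True, z: True, y: True, v: False}
  {k: True, z: True, y: False, v: False}
  {z: True, y: True, k: False, v: False}
  {z: True, k: False, y: False, v: False}
  {k: True, v: True, y: True, z: False}
  {k: True, v: True, y: False, z: False}
  {v: True, y: True, k: False, z: False}
  {v: True, k: False, y: False, z: False}
  {k: True, z: True, v: True, y: True}


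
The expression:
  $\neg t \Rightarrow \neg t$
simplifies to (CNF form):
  $\text{True}$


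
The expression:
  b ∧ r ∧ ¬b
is never true.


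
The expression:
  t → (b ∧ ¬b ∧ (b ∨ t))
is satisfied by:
  {t: False}


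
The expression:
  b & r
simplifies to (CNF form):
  b & r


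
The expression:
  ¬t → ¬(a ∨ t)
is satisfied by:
  {t: True, a: False}
  {a: False, t: False}
  {a: True, t: True}


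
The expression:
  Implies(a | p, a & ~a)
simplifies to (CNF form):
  ~a & ~p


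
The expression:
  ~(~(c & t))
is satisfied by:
  {t: True, c: True}


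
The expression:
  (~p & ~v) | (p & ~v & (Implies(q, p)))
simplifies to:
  ~v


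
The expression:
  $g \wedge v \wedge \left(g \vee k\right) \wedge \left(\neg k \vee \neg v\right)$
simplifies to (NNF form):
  $g \wedge v \wedge \neg k$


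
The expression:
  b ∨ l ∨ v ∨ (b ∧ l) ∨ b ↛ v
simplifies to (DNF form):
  b ∨ l ∨ v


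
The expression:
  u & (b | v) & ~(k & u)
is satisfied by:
  {b: True, v: True, u: True, k: False}
  {b: True, u: True, v: False, k: False}
  {v: True, u: True, b: False, k: False}


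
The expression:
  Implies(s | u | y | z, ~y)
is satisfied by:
  {y: False}


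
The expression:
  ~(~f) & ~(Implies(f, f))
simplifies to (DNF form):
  False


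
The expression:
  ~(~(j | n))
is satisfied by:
  {n: True, j: True}
  {n: True, j: False}
  {j: True, n: False}


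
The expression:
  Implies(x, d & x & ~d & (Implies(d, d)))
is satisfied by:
  {x: False}


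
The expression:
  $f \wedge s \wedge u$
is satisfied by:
  {u: True, s: True, f: True}


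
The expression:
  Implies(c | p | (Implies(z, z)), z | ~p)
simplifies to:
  z | ~p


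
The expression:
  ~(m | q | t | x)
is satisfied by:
  {q: False, x: False, t: False, m: False}


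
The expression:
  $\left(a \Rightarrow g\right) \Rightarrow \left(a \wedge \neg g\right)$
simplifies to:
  $a \wedge \neg g$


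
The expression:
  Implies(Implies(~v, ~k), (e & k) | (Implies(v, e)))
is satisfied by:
  {e: True, v: False}
  {v: False, e: False}
  {v: True, e: True}


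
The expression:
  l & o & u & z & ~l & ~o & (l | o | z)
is never true.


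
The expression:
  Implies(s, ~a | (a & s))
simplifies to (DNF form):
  True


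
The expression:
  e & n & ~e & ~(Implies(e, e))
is never true.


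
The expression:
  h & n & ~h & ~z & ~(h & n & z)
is never true.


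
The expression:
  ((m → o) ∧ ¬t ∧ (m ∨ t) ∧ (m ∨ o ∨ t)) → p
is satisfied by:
  {p: True, t: True, m: False, o: False}
  {p: True, m: False, o: False, t: False}
  {t: True, m: False, o: False, p: False}
  {t: False, m: False, o: False, p: False}
  {p: True, o: True, t: True, m: False}
  {p: True, o: True, t: False, m: False}
  {o: True, t: True, p: False, m: False}
  {o: True, p: False, m: False, t: False}
  {t: True, p: True, m: True, o: False}
  {p: True, m: True, t: False, o: False}
  {t: True, m: True, p: False, o: False}
  {m: True, p: False, o: False, t: False}
  {p: True, o: True, m: True, t: True}
  {p: True, o: True, m: True, t: False}
  {o: True, m: True, t: True, p: False}
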